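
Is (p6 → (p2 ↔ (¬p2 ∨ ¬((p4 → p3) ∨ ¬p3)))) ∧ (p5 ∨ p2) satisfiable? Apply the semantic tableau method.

Initial set: {((p6 → (p2 ↔ (¬p2 ∨ ¬((p4 → p3) ∨ ¬p3)))) ∧ (p5 ∨ p2))}.
((p6 → (p2 ↔ (¬p2 ∨ ¬((p4 → p3) ∨ ¬p3)))) ∧ (p5 ∨ p2)): α-rule — add (p6 → (p2 ↔ (¬p2 ∨ ¬((p4 → p3) ∨ ¬p3)))), (p5 ∨ p2).
(p6 → (p2 ↔ (¬p2 ∨ ¬((p4 → p3) ∨ ¬p3)))): β-rule — branch into ¬p6  //  (p2 ↔ (¬p2 ∨ ¬((p4 → p3) ∨ ¬p3))).
  branch 1 (add ¬p6):
    (p5 ∨ p2): β-rule — branch into p5  //  p2.
      branch 1.1 (add p5):
        ○ open, literals {p5=true, p6=false}.
      branch 1.2 (add p2):
        ○ open, literals {p2=true, p6=false}.
  branch 2 (add (p2 ↔ (¬p2 ∨ ¬((p4 → p3) ∨ ¬p3)))):
    (p5 ∨ p2): β-rule — branch into p5  //  p2.
      branch 2.1 (add p5):
        (p2 ↔ (¬p2 ∨ ¬((p4 → p3) ∨ ¬p3))): β-rule — branch into p2, (¬p2 ∨ ¬((p4 → p3) ∨ ¬p3))  //  ¬p2, ¬(¬p2 ∨ ¬((p4 → p3) ∨ ¬p3)).
          branch 2.1.1 (add p2, (¬p2 ∨ ¬((p4 → p3) ∨ ¬p3))):
            (¬p2 ∨ ¬((p4 → p3) ∨ ¬p3)): β-rule — branch into ¬p2  //  ¬((p4 → p3) ∨ ¬p3).
              branch 2.1.1.1 (add ¬p2):
                × closes — contains both p2 and ¬p2.
              branch 2.1.1.2 (add ¬((p4 → p3) ∨ ¬p3)):
                ¬((p4 → p3) ∨ ¬p3): α-rule — add ¬(p4 → p3), ¬¬p3.
                ¬(p4 → p3): α-rule — add p4, ¬p3.
                × closes — contains both p3 and ¬p3.
          branch 2.1.2 (add ¬p2, ¬(¬p2 ∨ ¬((p4 → p3) ∨ ¬p3))):
            ¬(¬p2 ∨ ¬((p4 → p3) ∨ ¬p3)): α-rule — add ¬¬p2, ¬¬((p4 → p3) ∨ ¬p3).
            × closes — contains both p2 and ¬p2.
      branch 2.2 (add p2):
        (p2 ↔ (¬p2 ∨ ¬((p4 → p3) ∨ ¬p3))): β-rule — branch into p2, (¬p2 ∨ ¬((p4 → p3) ∨ ¬p3))  //  ¬p2, ¬(¬p2 ∨ ¬((p4 → p3) ∨ ¬p3)).
          branch 2.2.1 (add p2, (¬p2 ∨ ¬((p4 → p3) ∨ ¬p3))):
            (¬p2 ∨ ¬((p4 → p3) ∨ ¬p3)): β-rule — branch into ¬p2  //  ¬((p4 → p3) ∨ ¬p3).
              branch 2.2.1.1 (add ¬p2):
                × closes — contains both p2 and ¬p2.
              branch 2.2.1.2 (add ¬((p4 → p3) ∨ ¬p3)):
                ¬((p4 → p3) ∨ ¬p3): α-rule — add ¬(p4 → p3), ¬¬p3.
                ¬(p4 → p3): α-rule — add p4, ¬p3.
                × closes — contains both p3 and ¬p3.
          branch 2.2.2 (add ¬p2, ¬(¬p2 ∨ ¬((p4 → p3) ∨ ¬p3))):
            × closes — contains both p2 and ¬p2.
6 branches closed, 2 open.
An open branch gives a satisfying assignment: p5=true, p6=false.

Satisfiable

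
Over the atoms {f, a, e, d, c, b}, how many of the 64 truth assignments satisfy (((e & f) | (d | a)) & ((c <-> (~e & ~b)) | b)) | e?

50

Initial set: {((((e & f) | (d | a)) & ((c <-> (~e & ~b)) | b)) | e)}.
((((e & f) | (d | a)) & ((c <-> (~e & ~b)) | b)) | e): β-rule — branch into (((e & f) | (d | a)) & ((c <-> (~e & ~b)) | b))  //  e.
  branch 1 (add (((e & f) | (d | a)) & ((c <-> (~e & ~b)) | b))):
    (((e & f) | (d | a)) & ((c <-> (~e & ~b)) | b)): α-rule — add ((e & f) | (d | a)), ((c <-> (~e & ~b)) | b).
    ((e & f) | (d | a)): β-rule — branch into (e & f)  //  (d | a).
      branch 1.1 (add (e & f)):
        (e & f): α-rule — add e, f.
        ((c <-> (~e & ~b)) | b): β-rule — branch into (c <-> (~e & ~b))  //  b.
          branch 1.1.1 (add (c <-> (~e & ~b))):
            (c <-> (~e & ~b)): β-rule — branch into c, (~e & ~b)  //  ~c, ~(~e & ~b).
              branch 1.1.1.1 (add c, (~e & ~b)):
                (~e & ~b): α-rule — add ~e, ~b.
                × closes — contains both e and ~e.
              branch 1.1.1.2 (add ~c, ~(~e & ~b)):
                ~(~e & ~b): β-rule — branch into ~~e  //  ~~b.
                  branch 1.1.1.2.1 (add ~~e):
                    ○ open, literals {c=F, e=T, f=T}.
                  branch 1.1.1.2.2 (add ~~b):
                    ○ open, literals {b=T, c=F, e=T, f=T}.
          branch 1.1.2 (add b):
            ○ open, literals {b=T, e=T, f=T}.
      branch 1.2 (add (d | a)):
        ((c <-> (~e & ~b)) | b): β-rule — branch into (c <-> (~e & ~b))  //  b.
          branch 1.2.1 (add (c <-> (~e & ~b))):
            (d | a): β-rule — branch into d  //  a.
              branch 1.2.1.1 (add d):
                (c <-> (~e & ~b)): β-rule — branch into c, (~e & ~b)  //  ~c, ~(~e & ~b).
                  branch 1.2.1.1.1 (add c, (~e & ~b)):
                    (~e & ~b): α-rule — add ~e, ~b.
                    ○ open, literals {b=F, c=T, d=T, e=F}.
                  branch 1.2.1.1.2 (add ~c, ~(~e & ~b)):
                    ~(~e & ~b): β-rule — branch into ~~e  //  ~~b.
                      branch 1.2.1.1.2.1 (add ~~e):
                        ○ open, literals {c=F, d=T, e=T}.
                      branch 1.2.1.1.2.2 (add ~~b):
                        ○ open, literals {b=T, c=F, d=T}.
              branch 1.2.1.2 (add a):
                (c <-> (~e & ~b)): β-rule — branch into c, (~e & ~b)  //  ~c, ~(~e & ~b).
                  branch 1.2.1.2.1 (add c, (~e & ~b)):
                    (~e & ~b): α-rule — add ~e, ~b.
                    ○ open, literals {a=T, b=F, c=T, e=F}.
                  branch 1.2.1.2.2 (add ~c, ~(~e & ~b)):
                    ~(~e & ~b): β-rule — branch into ~~e  //  ~~b.
                      branch 1.2.1.2.2.1 (add ~~e):
                        ○ open, literals {a=T, c=F, e=T}.
                      branch 1.2.1.2.2.2 (add ~~b):
                        ○ open, literals {a=T, b=T, c=F}.
          branch 1.2.2 (add b):
            (d | a): β-rule — branch into d  //  a.
              branch 1.2.2.1 (add d):
                ○ open, literals {b=T, d=T}.
              branch 1.2.2.2 (add a):
                ○ open, literals {a=T, b=T}.
  branch 2 (add e):
    ○ open, literals {e=T}.
1 branch closed, 12 open.
Each open branch fixes some atoms; the unmentioned ones are free. Counting distinct full assignments: branch {c=F, e=T, f=T} (a, d, b) contributes 8 new; branch {b=T, c=F, e=T, f=T} (a, d) contributes 0 new; branch {b=T, e=T, f=T} (a, d, c) contributes 4 new; branch {b=F, c=T, d=T, e=F} (f, a) contributes 4 new; branch {c=F, d=T, e=T} (f, a, b) contributes 4 new; branch {b=T, c=F, d=T} (f, a, e) contributes 4 new; branch {a=T, b=F, c=T, e=F} (f, d) contributes 2 new; branch {a=T, c=F, e=T} (f, d, b) contributes 2 new; branch {a=T, b=T, c=F} (f, e, d) contributes 2 new; branch {b=T, d=T} (f, a, e, c) contributes 6 new; branch {a=T, b=T} (f, e, d, c) contributes 3 new; branch {e=T} (f, a, d, c, b) contributes 11 new. Total: 50.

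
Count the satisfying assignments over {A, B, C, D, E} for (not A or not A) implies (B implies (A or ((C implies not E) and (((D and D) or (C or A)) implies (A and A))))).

Initial set: {T ((not A or not A) implies (B implies (A or ((C implies not E) and (((D and D) or (C or A)) implies (A and A))))))}.
T ((not A or not A) implies (B implies (A or ((C implies not E) and (((D and D) or (C or A)) implies (A and A)))))): β-rule — branch into F (not A or not A)  //  T (B implies (A or ((C implies not E) and (((D and D) or (C or A)) implies (A and A))))).
  branch 1 (add F (not A or not A)):
    F (not A or not A): α-rule — add F not A, F not A.
    ○ open, literals {A=1}.
  branch 2 (add T (B implies (A or ((C implies not E) and (((D and D) or (C or A)) implies (A and A)))))):
    T (B implies (A or ((C implies not E) and (((D and D) or (C or A)) implies (A and A))))): β-rule — branch into F B  //  T (A or ((C implies not E) and (((D and D) or (C or A)) implies (A and A)))).
      branch 2.1 (add F B):
        ○ open, literals {B=0}.
      branch 2.2 (add T (A or ((C implies not E) and (((D and D) or (C or A)) implies (A and A))))):
        T (A or ((C implies not E) and (((D and D) or (C or A)) implies (A and A)))): β-rule — branch into T A  //  T ((C implies not E) and (((D and D) or (C or A)) implies (A and A))).
          branch 2.2.1 (add T A):
            ○ open, literals {A=1}.
          branch 2.2.2 (add T ((C implies not E) and (((D and D) or (C or A)) implies (A and A)))):
            T ((C implies not E) and (((D and D) or (C or A)) implies (A and A))): α-rule — add T (C implies not E), T (((D and D) or (C or A)) implies (A and A)).
            T (C implies not E): β-rule — branch into F C  //  T not E.
              branch 2.2.2.1 (add F C):
                T (((D and D) or (C or A)) implies (A and A)): β-rule — branch into F ((D and D) or (C or A))  //  T (A and A).
                  branch 2.2.2.1.1 (add F ((D and D) or (C or A))):
                    F ((D and D) or (C or A)): α-rule — add F (D and D), F (C or A).
                    F (C or A): α-rule — add F C, F A.
                    F (D and D): β-rule — branch into F D  //  F D.
                      branch 2.2.2.1.1.1 (add F D):
                        ○ open, literals {A=0, C=0, D=0}.
                      branch 2.2.2.1.1.2 (add F D):
                        ○ open, literals {A=0, C=0, D=0}.
                  branch 2.2.2.1.2 (add T (A and A)):
                    T (A and A): α-rule — add T A, T A.
                    ○ open, literals {A=1, C=0}.
              branch 2.2.2.2 (add T not E):
                T (((D and D) or (C or A)) implies (A and A)): β-rule — branch into F ((D and D) or (C or A))  //  T (A and A).
                  branch 2.2.2.2.1 (add F ((D and D) or (C or A))):
                    F ((D and D) or (C or A)): α-rule — add F (D and D), F (C or A).
                    F (C or A): α-rule — add F C, F A.
                    F (D and D): β-rule — branch into F D  //  F D.
                      branch 2.2.2.2.1.1 (add F D):
                        ○ open, literals {A=0, C=0, D=0, E=0}.
                      branch 2.2.2.2.1.2 (add F D):
                        ○ open, literals {A=0, C=0, D=0, E=0}.
                  branch 2.2.2.2.2 (add T (A and A)):
                    T (A and A): α-rule — add T A, T A.
                    ○ open, literals {A=1, E=0}.
0 branches closed, 9 open.
Each open branch fixes some atoms; the unmentioned ones are free. Counting distinct full assignments: branch {A=1} (B, C, D, E) contributes 16 new; branch {B=0} (A, C, D, E) contributes 8 new; branch {A=1} (B, C, D, E) contributes 0 new; branch {A=0, C=0, D=0} (B, E) contributes 2 new; branch {A=0, C=0, D=0} (B, E) contributes 0 new; branch {A=1, C=0} (B, D, E) contributes 0 new; branch {A=0, C=0, D=0, E=0} (B) contributes 0 new; branch {A=0, C=0, D=0, E=0} (B) contributes 0 new; branch {A=1, E=0} (B, C, D) contributes 0 new. Total: 26.

26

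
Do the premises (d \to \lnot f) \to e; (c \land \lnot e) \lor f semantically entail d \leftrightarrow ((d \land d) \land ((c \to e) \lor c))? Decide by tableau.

Initial set: {T ((d \to \lnot f) \to e); T ((c \land \lnot e) \lor f); F (d \leftrightarrow ((d \land d) \land ((c \to e) \lor c)))}.
T ((d \to \lnot f) \to e): β-rule — branch into F (d \to \lnot f)  //  T e.
  branch 1 (add F (d \to \lnot f)):
    F (d \to \lnot f): α-rule — add T d, F \lnot f.
    T ((c \land \lnot e) \lor f): β-rule — branch into T (c \land \lnot e)  //  T f.
      branch 1.1 (add T (c \land \lnot e)):
        T (c \land \lnot e): α-rule — add T c, T \lnot e.
        F (d \leftrightarrow ((d \land d) \land ((c \to e) \lor c))): β-rule — branch into T d, F ((d \land d) \land ((c \to e) \lor c))  //  F d, T ((d \land d) \land ((c \to e) \lor c)).
          branch 1.1.1 (add T d, F ((d \land d) \land ((c \to e) \lor c))):
            F ((d \land d) \land ((c \to e) \lor c)): β-rule — branch into F (d \land d)  //  F ((c \to e) \lor c).
              branch 1.1.1.1 (add F (d \land d)):
                F (d \land d): β-rule — branch into F d  //  F d.
                  branch 1.1.1.1.1 (add F d):
                    × closes — contains both d and \lnot d.
                  branch 1.1.1.1.2 (add F d):
                    × closes — contains both d and \lnot d.
              branch 1.1.1.2 (add F ((c \to e) \lor c)):
                F ((c \to e) \lor c): α-rule — add F (c \to e), F c.
                × closes — contains both c and \lnot c.
          branch 1.1.2 (add F d, T ((d \land d) \land ((c \to e) \lor c))):
            × closes — contains both d and \lnot d.
      branch 1.2 (add T f):
        F (d \leftrightarrow ((d \land d) \land ((c \to e) \lor c))): β-rule — branch into T d, F ((d \land d) \land ((c \to e) \lor c))  //  F d, T ((d \land d) \land ((c \to e) \lor c)).
          branch 1.2.1 (add T d, F ((d \land d) \land ((c \to e) \lor c))):
            F ((d \land d) \land ((c \to e) \lor c)): β-rule — branch into F (d \land d)  //  F ((c \to e) \lor c).
              branch 1.2.1.1 (add F (d \land d)):
                F (d \land d): β-rule — branch into F d  //  F d.
                  branch 1.2.1.1.1 (add F d):
                    × closes — contains both d and \lnot d.
                  branch 1.2.1.1.2 (add F d):
                    × closes — contains both d and \lnot d.
              branch 1.2.1.2 (add F ((c \to e) \lor c)):
                F ((c \to e) \lor c): α-rule — add F (c \to e), F c.
                F (c \to e): α-rule — add T c, F e.
                × closes — contains both c and \lnot c.
          branch 1.2.2 (add F d, T ((d \land d) \land ((c \to e) \lor c))):
            × closes — contains both d and \lnot d.
  branch 2 (add T e):
    T ((c \land \lnot e) \lor f): β-rule — branch into T (c \land \lnot e)  //  T f.
      branch 2.1 (add T (c \land \lnot e)):
        T (c \land \lnot e): α-rule — add T c, T \lnot e.
        × closes — contains both e and \lnot e.
      branch 2.2 (add T f):
        F (d \leftrightarrow ((d \land d) \land ((c \to e) \lor c))): β-rule — branch into T d, F ((d \land d) \land ((c \to e) \lor c))  //  F d, T ((d \land d) \land ((c \to e) \lor c)).
          branch 2.2.1 (add T d, F ((d \land d) \land ((c \to e) \lor c))):
            F ((d \land d) \land ((c \to e) \lor c)): β-rule — branch into F (d \land d)  //  F ((c \to e) \lor c).
              branch 2.2.1.1 (add F (d \land d)):
                F (d \land d): β-rule — branch into F d  //  F d.
                  branch 2.2.1.1.1 (add F d):
                    × closes — contains both d and \lnot d.
                  branch 2.2.1.1.2 (add F d):
                    × closes — contains both d and \lnot d.
              branch 2.2.1.2 (add F ((c \to e) \lor c)):
                F ((c \to e) \lor c): α-rule — add F (c \to e), F c.
                F (c \to e): α-rule — add T c, F e.
                × closes — contains both c and \lnot c.
          branch 2.2.2 (add F d, T ((d \land d) \land ((c \to e) \lor c))):
            T ((d \land d) \land ((c \to e) \lor c)): α-rule — add T (d \land d), T ((c \to e) \lor c).
            T (d \land d): α-rule — add T d, T d.
            × closes — contains both d and \lnot d.
All 13 branches close.
Every branch closed, so the premises entail the conclusion.

Yes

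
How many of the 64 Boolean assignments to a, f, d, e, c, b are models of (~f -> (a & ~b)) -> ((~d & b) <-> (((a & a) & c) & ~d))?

Initial set: {T ((~f -> (a & ~b)) -> ((~d & b) <-> (((a & a) & c) & ~d)))}.
T ((~f -> (a & ~b)) -> ((~d & b) <-> (((a & a) & c) & ~d))): β-rule — branch into F (~f -> (a & ~b))  //  T ((~d & b) <-> (((a & a) & c) & ~d)).
  branch 1 (add F (~f -> (a & ~b))):
    F (~f -> (a & ~b)): α-rule — add T ~f, F (a & ~b).
    F (a & ~b): β-rule — branch into F a  //  F ~b.
      branch 1.1 (add F a):
        ○ open, literals {a=F, f=F}.
      branch 1.2 (add F ~b):
        ○ open, literals {b=T, f=F}.
  branch 2 (add T ((~d & b) <-> (((a & a) & c) & ~d))):
    T ((~d & b) <-> (((a & a) & c) & ~d)): β-rule — branch into T (~d & b), T (((a & a) & c) & ~d)  //  F (~d & b), F (((a & a) & c) & ~d).
      branch 2.1 (add T (~d & b), T (((a & a) & c) & ~d)):
        T (~d & b): α-rule — add T ~d, T b.
        T (((a & a) & c) & ~d): α-rule — add T ((a & a) & c), T ~d.
        T ((a & a) & c): α-rule — add T (a & a), T c.
        T (a & a): α-rule — add T a, T a.
        ○ open, literals {a=T, b=T, c=T, d=F}.
      branch 2.2 (add F (~d & b), F (((a & a) & c) & ~d)):
        F (~d & b): β-rule — branch into F ~d  //  F b.
          branch 2.2.1 (add F ~d):
            F (((a & a) & c) & ~d): β-rule — branch into F ((a & a) & c)  //  F ~d.
              branch 2.2.1.1 (add F ((a & a) & c)):
                F ((a & a) & c): β-rule — branch into F (a & a)  //  F c.
                  branch 2.2.1.1.1 (add F (a & a)):
                    F (a & a): β-rule — branch into F a  //  F a.
                      branch 2.2.1.1.1.1 (add F a):
                        ○ open, literals {a=F, d=T}.
                      branch 2.2.1.1.1.2 (add F a):
                        ○ open, literals {a=F, d=T}.
                  branch 2.2.1.1.2 (add F c):
                    ○ open, literals {c=F, d=T}.
              branch 2.2.1.2 (add F ~d):
                ○ open, literals {d=T}.
          branch 2.2.2 (add F b):
            F (((a & a) & c) & ~d): β-rule — branch into F ((a & a) & c)  //  F ~d.
              branch 2.2.2.1 (add F ((a & a) & c)):
                F ((a & a) & c): β-rule — branch into F (a & a)  //  F c.
                  branch 2.2.2.1.1 (add F (a & a)):
                    F (a & a): β-rule — branch into F a  //  F a.
                      branch 2.2.2.1.1.1 (add F a):
                        ○ open, literals {a=F, b=F}.
                      branch 2.2.2.1.1.2 (add F a):
                        ○ open, literals {a=F, b=F}.
                  branch 2.2.2.1.2 (add F c):
                    ○ open, literals {b=F, c=F}.
              branch 2.2.2.2 (add F ~d):
                ○ open, literals {b=F, d=T}.
0 branches closed, 11 open.
Each open branch fixes some atoms; the unmentioned ones are free. Counting distinct full assignments: branch {a=F, f=F} (d, e, c, b) contributes 16 new; branch {b=T, f=F} (a, d, e, c) contributes 8 new; branch {a=T, b=T, c=T, d=F} (f, e) contributes 2 new; branch {a=F, d=T} (f, e, c, b) contributes 8 new; branch {a=F, d=T} (f, e, c, b) contributes 0 new; branch {c=F, d=T} (a, f, e, b) contributes 6 new; branch {d=T} (a, f, e, c, b) contributes 6 new; branch {a=F, b=F} (f, d, e, c) contributes 4 new; branch {a=F, b=F} (f, d, e, c) contributes 0 new; branch {b=F, c=F} (a, f, d, e) contributes 4 new; branch {b=F, d=T} (a, f, e, c) contributes 0 new. Total: 54.

54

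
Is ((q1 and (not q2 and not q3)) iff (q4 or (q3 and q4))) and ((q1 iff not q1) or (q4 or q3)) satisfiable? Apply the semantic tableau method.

Satisfiable

Initial set: {(((q1 and (not q2 and not q3)) iff (q4 or (q3 and q4))) and ((q1 iff not q1) or (q4 or q3)))}.
(((q1 and (not q2 and not q3)) iff (q4 or (q3 and q4))) and ((q1 iff not q1) or (q4 or q3))): α-rule — add ((q1 and (not q2 and not q3)) iff (q4 or (q3 and q4))), ((q1 iff not q1) or (q4 or q3)).
((q1 and (not q2 and not q3)) iff (q4 or (q3 and q4))): β-rule — branch into (q1 and (not q2 and not q3)), (q4 or (q3 and q4))  //  not (q1 and (not q2 and not q3)), not (q4 or (q3 and q4)).
  branch 1 (add (q1 and (not q2 and not q3)), (q4 or (q3 and q4))):
    (q1 and (not q2 and not q3)): α-rule — add q1, (not q2 and not q3).
    (not q2 and not q3): α-rule — add not q2, not q3.
    ((q1 iff not q1) or (q4 or q3)): β-rule — branch into (q1 iff not q1)  //  (q4 or q3).
      branch 1.1 (add (q1 iff not q1)):
        (q4 or (q3 and q4)): β-rule — branch into q4  //  (q3 and q4).
          branch 1.1.1 (add q4):
            (q1 iff not q1): β-rule — branch into q1, not q1  //  not q1, not not q1.
              branch 1.1.1.1 (add q1, not q1):
                × closes — contains both q1 and not q1.
              branch 1.1.1.2 (add not q1, not not q1):
                × closes — contains both q1 and not q1.
          branch 1.1.2 (add (q3 and q4)):
            (q3 and q4): α-rule — add q3, q4.
            × closes — contains both q3 and not q3.
      branch 1.2 (add (q4 or q3)):
        (q4 or (q3 and q4)): β-rule — branch into q4  //  (q3 and q4).
          branch 1.2.1 (add q4):
            (q4 or q3): β-rule — branch into q4  //  q3.
              branch 1.2.1.1 (add q4):
                ○ open, literals {q1=true, q2=false, q3=false, q4=true}.
              branch 1.2.1.2 (add q3):
                × closes — contains both q3 and not q3.
          branch 1.2.2 (add (q3 and q4)):
            (q3 and q4): α-rule — add q3, q4.
            × closes — contains both q3 and not q3.
  branch 2 (add not (q1 and (not q2 and not q3)), not (q4 or (q3 and q4))):
    not (q4 or (q3 and q4)): α-rule — add not q4, not (q3 and q4).
    ((q1 iff not q1) or (q4 or q3)): β-rule — branch into (q1 iff not q1)  //  (q4 or q3).
      branch 2.1 (add (q1 iff not q1)):
        not (q1 and (not q2 and not q3)): β-rule — branch into not q1  //  not (not q2 and not q3).
          branch 2.1.1 (add not q1):
            not (q3 and q4): β-rule — branch into not q3  //  not q4.
              branch 2.1.1.1 (add not q3):
                (q1 iff not q1): β-rule — branch into q1, not q1  //  not q1, not not q1.
                  branch 2.1.1.1.1 (add q1, not q1):
                    × closes — contains both q1 and not q1.
                  branch 2.1.1.1.2 (add not q1, not not q1):
                    × closes — contains both q1 and not q1.
              branch 2.1.1.2 (add not q4):
                (q1 iff not q1): β-rule — branch into q1, not q1  //  not q1, not not q1.
                  branch 2.1.1.2.1 (add q1, not q1):
                    × closes — contains both q1 and not q1.
                  branch 2.1.1.2.2 (add not q1, not not q1):
                    × closes — contains both q1 and not q1.
          branch 2.1.2 (add not (not q2 and not q3)):
            not (q3 and q4): β-rule — branch into not q3  //  not q4.
              branch 2.1.2.1 (add not q3):
                (q1 iff not q1): β-rule — branch into q1, not q1  //  not q1, not not q1.
                  branch 2.1.2.1.1 (add q1, not q1):
                    × closes — contains both q1 and not q1.
                  branch 2.1.2.1.2 (add not q1, not not q1):
                    × closes — contains both q1 and not q1.
              branch 2.1.2.2 (add not q4):
                (q1 iff not q1): β-rule — branch into q1, not q1  //  not q1, not not q1.
                  branch 2.1.2.2.1 (add q1, not q1):
                    × closes — contains both q1 and not q1.
                  branch 2.1.2.2.2 (add not q1, not not q1):
                    × closes — contains both q1 and not q1.
      branch 2.2 (add (q4 or q3)):
        not (q1 and (not q2 and not q3)): β-rule — branch into not q1  //  not (not q2 and not q3).
          branch 2.2.1 (add not q1):
            not (q3 and q4): β-rule — branch into not q3  //  not q4.
              branch 2.2.1.1 (add not q3):
                (q4 or q3): β-rule — branch into q4  //  q3.
                  branch 2.2.1.1.1 (add q4):
                    × closes — contains both q4 and not q4.
                  branch 2.2.1.1.2 (add q3):
                    × closes — contains both q3 and not q3.
              branch 2.2.1.2 (add not q4):
                (q4 or q3): β-rule — branch into q4  //  q3.
                  branch 2.2.1.2.1 (add q4):
                    × closes — contains both q4 and not q4.
                  branch 2.2.1.2.2 (add q3):
                    ○ open, literals {q1=false, q3=true, q4=false}.
          branch 2.2.2 (add not (not q2 and not q3)):
            not (q3 and q4): β-rule — branch into not q3  //  not q4.
              branch 2.2.2.1 (add not q3):
                (q4 or q3): β-rule — branch into q4  //  q3.
                  branch 2.2.2.1.1 (add q4):
                    × closes — contains both q4 and not q4.
                  branch 2.2.2.1.2 (add q3):
                    × closes — contains both q3 and not q3.
              branch 2.2.2.2 (add not q4):
                (q4 or q3): β-rule — branch into q4  //  q3.
                  branch 2.2.2.2.1 (add q4):
                    × closes — contains both q4 and not q4.
                  branch 2.2.2.2.2 (add q3):
                    not (not q2 and not q3): β-rule — branch into not not q2  //  not not q3.
                      branch 2.2.2.2.2.1 (add not not q2):
                        ○ open, literals {q2=true, q3=true, q4=false}.
                      branch 2.2.2.2.2.2 (add not not q3):
                        ○ open, literals {q3=true, q4=false}.
19 branches closed, 4 open.
An open branch gives a satisfying assignment: q1=true, q2=false, q3=false, q4=true.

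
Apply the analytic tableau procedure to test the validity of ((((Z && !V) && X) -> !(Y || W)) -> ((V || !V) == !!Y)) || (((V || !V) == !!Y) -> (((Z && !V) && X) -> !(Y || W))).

Valid

Assume the negation and expand:
Initial set: {!(((((Z && !V) && X) -> !(Y || W)) -> ((V || !V) == !!Y)) || (((V || !V) == !!Y) -> (((Z && !V) && X) -> !(Y || W))))}.
!(((((Z && !V) && X) -> !(Y || W)) -> ((V || !V) == !!Y)) || (((V || !V) == !!Y) -> (((Z && !V) && X) -> !(Y || W)))): α-rule — add !((((Z && !V) && X) -> !(Y || W)) -> ((V || !V) == !!Y)), !(((V || !V) == !!Y) -> (((Z && !V) && X) -> !(Y || W))).
!((((Z && !V) && X) -> !(Y || W)) -> ((V || !V) == !!Y)): α-rule — add (((Z && !V) && X) -> !(Y || W)), !((V || !V) == !!Y).
!(((V || !V) == !!Y) -> (((Z && !V) && X) -> !(Y || W))): α-rule — add ((V || !V) == !!Y), !(((Z && !V) && X) -> !(Y || W)).
!(((Z && !V) && X) -> !(Y || W)): α-rule — add ((Z && !V) && X), !!(Y || W).
((Z && !V) && X): α-rule — add (Z && !V), X.
(Z && !V): α-rule — add Z, !V.
(((Z && !V) && X) -> !(Y || W)): β-rule — branch into !((Z && !V) && X)  //  !(Y || W).
  branch 1 (add !((Z && !V) && X)):
    !((V || !V) == !!Y): β-rule — branch into (V || !V), !!!Y  //  !(V || !V), !!Y.
      branch 1.1 (add (V || !V), !!!Y):
        !!!Y: drop double negation, giving !Y.
        ((V || !V) == !!Y): β-rule — branch into (V || !V), !!Y  //  !(V || !V), !!!Y.
          branch 1.1.1 (add (V || !V), !!Y):
            !!Y: drop double negation, giving Y.
            × closes — contains both Y and !Y.
          branch 1.1.2 (add !(V || !V), !!!Y):
            !(V || !V): α-rule — add !V, !!V.
            × closes — contains both V and !V.
      branch 1.2 (add !(V || !V), !!Y):
        !(V || !V): α-rule — add !V, !!V.
        × closes — contains both V and !V.
  branch 2 (add !(Y || W)):
    !(Y || W): α-rule — add !Y, !W.
    !((V || !V) == !!Y): β-rule — branch into (V || !V), !!!Y  //  !(V || !V), !!Y.
      branch 2.1 (add (V || !V), !!!Y):
        !!!Y: drop double negation, giving !Y.
        ((V || !V) == !!Y): β-rule — branch into (V || !V), !!Y  //  !(V || !V), !!!Y.
          branch 2.1.1 (add (V || !V), !!Y):
            !!Y: drop double negation, giving Y.
            × closes — contains both Y and !Y.
          branch 2.1.2 (add !(V || !V), !!!Y):
            !(V || !V): α-rule — add !V, !!V.
            × closes — contains both V and !V.
      branch 2.2 (add !(V || !V), !!Y):
        !(V || !V): α-rule — add !V, !!V.
        × closes — contains both V and !V.
All 6 branches close.
Every branch closed, so the negation is unsatisfiable and the formula is valid.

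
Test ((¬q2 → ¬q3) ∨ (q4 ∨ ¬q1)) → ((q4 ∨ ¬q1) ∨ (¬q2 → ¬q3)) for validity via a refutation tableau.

Assume the negation and expand:
Initial set: {¬(((¬q2 → ¬q3) ∨ (q4 ∨ ¬q1)) → ((q4 ∨ ¬q1) ∨ (¬q2 → ¬q3)))}.
¬(((¬q2 → ¬q3) ∨ (q4 ∨ ¬q1)) → ((q4 ∨ ¬q1) ∨ (¬q2 → ¬q3))): α-rule — add ((¬q2 → ¬q3) ∨ (q4 ∨ ¬q1)), ¬((q4 ∨ ¬q1) ∨ (¬q2 → ¬q3)).
¬((q4 ∨ ¬q1) ∨ (¬q2 → ¬q3)): α-rule — add ¬(q4 ∨ ¬q1), ¬(¬q2 → ¬q3).
¬(q4 ∨ ¬q1): α-rule — add ¬q4, ¬¬q1.
¬(¬q2 → ¬q3): α-rule — add ¬q2, ¬¬q3.
((¬q2 → ¬q3) ∨ (q4 ∨ ¬q1)): β-rule — branch into (¬q2 → ¬q3)  //  (q4 ∨ ¬q1).
  branch 1 (add (¬q2 → ¬q3)):
    (¬q2 → ¬q3): β-rule — branch into ¬¬q2  //  ¬q3.
      branch 1.1 (add ¬¬q2):
        × closes — contains both q2 and ¬q2.
      branch 1.2 (add ¬q3):
        × closes — contains both q3 and ¬q3.
  branch 2 (add (q4 ∨ ¬q1)):
    (q4 ∨ ¬q1): β-rule — branch into q4  //  ¬q1.
      branch 2.1 (add q4):
        × closes — contains both q4 and ¬q4.
      branch 2.2 (add ¬q1):
        × closes — contains both q1 and ¬q1.
All 4 branches close.
Every branch closed, so the negation is unsatisfiable and the formula is valid.

Valid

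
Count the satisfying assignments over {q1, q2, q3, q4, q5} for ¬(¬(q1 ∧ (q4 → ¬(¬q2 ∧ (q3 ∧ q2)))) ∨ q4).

Initial set: {¬(¬(q1 ∧ (q4 → ¬(¬q2 ∧ (q3 ∧ q2)))) ∨ q4)}.
¬(¬(q1 ∧ (q4 → ¬(¬q2 ∧ (q3 ∧ q2)))) ∨ q4): α-rule — add ¬¬(q1 ∧ (q4 → ¬(¬q2 ∧ (q3 ∧ q2)))), ¬q4.
¬¬(q1 ∧ (q4 → ¬(¬q2 ∧ (q3 ∧ q2)))): α-rule — add q1, (q4 → ¬(¬q2 ∧ (q3 ∧ q2))).
(q4 → ¬(¬q2 ∧ (q3 ∧ q2))): β-rule — branch into ¬q4  //  ¬(¬q2 ∧ (q3 ∧ q2)).
  branch 1 (add ¬q4):
    ○ open, literals {q1=T, q4=F}.
  branch 2 (add ¬(¬q2 ∧ (q3 ∧ q2))):
    ¬(¬q2 ∧ (q3 ∧ q2)): β-rule — branch into ¬¬q2  //  ¬(q3 ∧ q2).
      branch 2.1 (add ¬¬q2):
        ○ open, literals {q1=T, q2=T, q4=F}.
      branch 2.2 (add ¬(q3 ∧ q2)):
        ¬(q3 ∧ q2): β-rule — branch into ¬q3  //  ¬q2.
          branch 2.2.1 (add ¬q3):
            ○ open, literals {q1=T, q3=F, q4=F}.
          branch 2.2.2 (add ¬q2):
            ○ open, literals {q1=T, q2=F, q4=F}.
0 branches closed, 4 open.
Each open branch fixes some atoms; the unmentioned ones are free. Counting distinct full assignments: branch {q1=T, q4=F} (q2, q3, q5) contributes 8 new; branch {q1=T, q2=T, q4=F} (q3, q5) contributes 0 new; branch {q1=T, q3=F, q4=F} (q2, q5) contributes 0 new; branch {q1=T, q2=F, q4=F} (q3, q5) contributes 0 new. Total: 8.

8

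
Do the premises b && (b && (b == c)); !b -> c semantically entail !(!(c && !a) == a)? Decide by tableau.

No

Initial set: {(b && (b && (b == c))); (!b -> c); !!(!(c && !a) == a)}.
(b && (b && (b == c))): α-rule — add b, (b && (b == c)).
(b && (b == c)): α-rule — add b, (b == c).
(!b -> c): β-rule — branch into !!b  //  c.
  branch 1 (add !!b):
    !!(!(c && !a) == a): β-rule — branch into !(c && !a), a  //  !!(c && !a), !a.
      branch 1.1 (add !(c && !a), a):
        (b == c): β-rule — branch into b, c  //  !b, !c.
          branch 1.1.1 (add b, c):
            !(c && !a): β-rule — branch into !c  //  !!a.
              branch 1.1.1.1 (add !c):
                × closes — contains both c and !c.
              branch 1.1.1.2 (add !!a):
                ○ open, literals {a=T, b=T, c=T}.
          branch 1.1.2 (add !b, !c):
            × closes — contains both b and !b.
      branch 1.2 (add !!(c && !a), !a):
        !!(c && !a): α-rule — add c, !a.
        (b == c): β-rule — branch into b, c  //  !b, !c.
          branch 1.2.1 (add b, c):
            ○ open, literals {a=F, b=T, c=T}.
          branch 1.2.2 (add !b, !c):
            × closes — contains both b and !b.
  branch 2 (add c):
    !!(!(c && !a) == a): β-rule — branch into !(c && !a), a  //  !!(c && !a), !a.
      branch 2.1 (add !(c && !a), a):
        (b == c): β-rule — branch into b, c  //  !b, !c.
          branch 2.1.1 (add b, c):
            !(c && !a): β-rule — branch into !c  //  !!a.
              branch 2.1.1.1 (add !c):
                × closes — contains both c and !c.
              branch 2.1.1.2 (add !!a):
                ○ open, literals {a=T, b=T, c=T}.
          branch 2.1.2 (add !b, !c):
            × closes — contains both b and !b.
      branch 2.2 (add !!(c && !a), !a):
        !!(c && !a): α-rule — add c, !a.
        (b == c): β-rule — branch into b, c  //  !b, !c.
          branch 2.2.1 (add b, c):
            ○ open, literals {a=F, b=T, c=T}.
          branch 2.2.2 (add !b, !c):
            × closes — contains both b and !b.
6 branches closed, 4 open.
An open branch gives a countermodel: a=T, b=T, c=T (unmentioned atoms arbitrary); the premises hold there but the conclusion fails.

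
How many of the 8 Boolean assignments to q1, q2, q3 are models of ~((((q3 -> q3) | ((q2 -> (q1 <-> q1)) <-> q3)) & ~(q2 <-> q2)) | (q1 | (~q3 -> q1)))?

Initial set: {~((((q3 -> q3) | ((q2 -> (q1 <-> q1)) <-> q3)) & ~(q2 <-> q2)) | (q1 | (~q3 -> q1)))}.
~((((q3 -> q3) | ((q2 -> (q1 <-> q1)) <-> q3)) & ~(q2 <-> q2)) | (q1 | (~q3 -> q1))): α-rule — add ~(((q3 -> q3) | ((q2 -> (q1 <-> q1)) <-> q3)) & ~(q2 <-> q2)), ~(q1 | (~q3 -> q1)).
~(q1 | (~q3 -> q1)): α-rule — add ~q1, ~(~q3 -> q1).
~(~q3 -> q1): α-rule — add ~q3, ~q1.
~(((q3 -> q3) | ((q2 -> (q1 <-> q1)) <-> q3)) & ~(q2 <-> q2)): β-rule — branch into ~((q3 -> q3) | ((q2 -> (q1 <-> q1)) <-> q3))  //  ~~(q2 <-> q2).
  branch 1 (add ~((q3 -> q3) | ((q2 -> (q1 <-> q1)) <-> q3))):
    ~((q3 -> q3) | ((q2 -> (q1 <-> q1)) <-> q3)): α-rule — add ~(q3 -> q3), ~((q2 -> (q1 <-> q1)) <-> q3).
    ~(q3 -> q3): α-rule — add q3, ~q3.
    × closes — contains both q3 and ~q3.
  branch 2 (add ~~(q2 <-> q2)):
    ~~(q2 <-> q2): β-rule — branch into q2, q2  //  ~q2, ~q2.
      branch 2.1 (add q2, q2):
        ○ open, literals {q1=false, q2=true, q3=false}.
      branch 2.2 (add ~q2, ~q2):
        ○ open, literals {q1=false, q2=false, q3=false}.
1 branch closed, 2 open.
Each open branch fixes some atoms; the unmentioned ones are free. Counting distinct full assignments: branch {q1=false, q2=true, q3=false} (none free) contributes 1 new; branch {q1=false, q2=false, q3=false} (none free) contributes 1 new. Total: 2.

2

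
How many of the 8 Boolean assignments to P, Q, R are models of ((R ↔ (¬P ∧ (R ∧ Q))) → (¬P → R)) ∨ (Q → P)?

7

Initial set: {T (((R ↔ (¬P ∧ (R ∧ Q))) → (¬P → R)) ∨ (Q → P))}.
T (((R ↔ (¬P ∧ (R ∧ Q))) → (¬P → R)) ∨ (Q → P)): β-rule — branch into T ((R ↔ (¬P ∧ (R ∧ Q))) → (¬P → R))  //  T (Q → P).
  branch 1 (add T ((R ↔ (¬P ∧ (R ∧ Q))) → (¬P → R))):
    T ((R ↔ (¬P ∧ (R ∧ Q))) → (¬P → R)): β-rule — branch into F (R ↔ (¬P ∧ (R ∧ Q)))  //  T (¬P → R).
      branch 1.1 (add F (R ↔ (¬P ∧ (R ∧ Q)))):
        F (R ↔ (¬P ∧ (R ∧ Q))): β-rule — branch into T R, F (¬P ∧ (R ∧ Q))  //  F R, T (¬P ∧ (R ∧ Q)).
          branch 1.1.1 (add T R, F (¬P ∧ (R ∧ Q))):
            F (¬P ∧ (R ∧ Q)): β-rule — branch into F ¬P  //  F (R ∧ Q).
              branch 1.1.1.1 (add F ¬P):
                ○ open, literals {P=true, R=true}.
              branch 1.1.1.2 (add F (R ∧ Q)):
                F (R ∧ Q): β-rule — branch into F R  //  F Q.
                  branch 1.1.1.2.1 (add F R):
                    × closes — contains both R and ¬R.
                  branch 1.1.1.2.2 (add F Q):
                    ○ open, literals {Q=false, R=true}.
          branch 1.1.2 (add F R, T (¬P ∧ (R ∧ Q))):
            T (¬P ∧ (R ∧ Q)): α-rule — add T ¬P, T (R ∧ Q).
            T (R ∧ Q): α-rule — add T R, T Q.
            × closes — contains both R and ¬R.
      branch 1.2 (add T (¬P → R)):
        T (¬P → R): β-rule — branch into F ¬P  //  T R.
          branch 1.2.1 (add F ¬P):
            ○ open, literals {P=true}.
          branch 1.2.2 (add T R):
            ○ open, literals {R=true}.
  branch 2 (add T (Q → P)):
    T (Q → P): β-rule — branch into F Q  //  T P.
      branch 2.1 (add F Q):
        ○ open, literals {Q=false}.
      branch 2.2 (add T P):
        ○ open, literals {P=true}.
2 branches closed, 6 open.
Each open branch fixes some atoms; the unmentioned ones are free. Counting distinct full assignments: branch {P=true, R=true} (Q) contributes 2 new; branch {Q=false, R=true} (P) contributes 1 new; branch {P=true} (Q, R) contributes 2 new; branch {R=true} (P, Q) contributes 1 new; branch {Q=false} (P, R) contributes 1 new; branch {P=true} (Q, R) contributes 0 new. Total: 7.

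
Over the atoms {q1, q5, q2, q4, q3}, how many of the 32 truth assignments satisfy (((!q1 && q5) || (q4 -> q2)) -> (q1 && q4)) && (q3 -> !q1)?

Initial set: {((((!q1 && q5) || (q4 -> q2)) -> (q1 && q4)) && (q3 -> !q1))}.
((((!q1 && q5) || (q4 -> q2)) -> (q1 && q4)) && (q3 -> !q1)): α-rule — add (((!q1 && q5) || (q4 -> q2)) -> (q1 && q4)), (q3 -> !q1).
(((!q1 && q5) || (q4 -> q2)) -> (q1 && q4)): β-rule — branch into !((!q1 && q5) || (q4 -> q2))  //  (q1 && q4).
  branch 1 (add !((!q1 && q5) || (q4 -> q2))):
    !((!q1 && q5) || (q4 -> q2)): α-rule — add !(!q1 && q5), !(q4 -> q2).
    !(q4 -> q2): α-rule — add q4, !q2.
    (q3 -> !q1): β-rule — branch into !q3  //  !q1.
      branch 1.1 (add !q3):
        !(!q1 && q5): β-rule — branch into !!q1  //  !q5.
          branch 1.1.1 (add !!q1):
            ○ open, literals {q1=T, q2=F, q3=F, q4=T}.
          branch 1.1.2 (add !q5):
            ○ open, literals {q2=F, q3=F, q4=T, q5=F}.
      branch 1.2 (add !q1):
        !(!q1 && q5): β-rule — branch into !!q1  //  !q5.
          branch 1.2.1 (add !!q1):
            × closes — contains both q1 and !q1.
          branch 1.2.2 (add !q5):
            ○ open, literals {q1=F, q2=F, q4=T, q5=F}.
  branch 2 (add (q1 && q4)):
    (q1 && q4): α-rule — add q1, q4.
    (q3 -> !q1): β-rule — branch into !q3  //  !q1.
      branch 2.1 (add !q3):
        ○ open, literals {q1=T, q3=F, q4=T}.
      branch 2.2 (add !q1):
        × closes — contains both q1 and !q1.
2 branches closed, 4 open.
Each open branch fixes some atoms; the unmentioned ones are free. Counting distinct full assignments: branch {q1=T, q2=F, q3=F, q4=T} (q5) contributes 2 new; branch {q2=F, q3=F, q4=T, q5=F} (q1) contributes 1 new; branch {q1=F, q2=F, q4=T, q5=F} (q3) contributes 1 new; branch {q1=T, q3=F, q4=T} (q5, q2) contributes 2 new. Total: 6.

6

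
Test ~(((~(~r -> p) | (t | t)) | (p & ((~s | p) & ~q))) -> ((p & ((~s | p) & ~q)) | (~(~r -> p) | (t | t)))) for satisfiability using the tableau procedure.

Unsatisfiable

Initial set: {~(((~(~r -> p) | (t | t)) | (p & ((~s | p) & ~q))) -> ((p & ((~s | p) & ~q)) | (~(~r -> p) | (t | t))))}.
~(((~(~r -> p) | (t | t)) | (p & ((~s | p) & ~q))) -> ((p & ((~s | p) & ~q)) | (~(~r -> p) | (t | t)))): α-rule — add ((~(~r -> p) | (t | t)) | (p & ((~s | p) & ~q))), ~((p & ((~s | p) & ~q)) | (~(~r -> p) | (t | t))).
~((p & ((~s | p) & ~q)) | (~(~r -> p) | (t | t))): α-rule — add ~(p & ((~s | p) & ~q)), ~(~(~r -> p) | (t | t)).
~(~(~r -> p) | (t | t)): α-rule — add ~~(~r -> p), ~(t | t).
~(t | t): α-rule — add ~t, ~t.
((~(~r -> p) | (t | t)) | (p & ((~s | p) & ~q))): β-rule — branch into (~(~r -> p) | (t | t))  //  (p & ((~s | p) & ~q)).
  branch 1 (add (~(~r -> p) | (t | t))):
    ~(p & ((~s | p) & ~q)): β-rule — branch into ~p  //  ~((~s | p) & ~q).
      branch 1.1 (add ~p):
        ~~(~r -> p): β-rule — branch into ~~r  //  p.
          branch 1.1.1 (add ~~r):
            (~(~r -> p) | (t | t)): β-rule — branch into ~(~r -> p)  //  (t | t).
              branch 1.1.1.1 (add ~(~r -> p)):
                ~(~r -> p): α-rule — add ~r, ~p.
                × closes — contains both r and ~r.
              branch 1.1.1.2 (add (t | t)):
                (t | t): β-rule — branch into t  //  t.
                  branch 1.1.1.2.1 (add t):
                    × closes — contains both t and ~t.
                  branch 1.1.1.2.2 (add t):
                    × closes — contains both t and ~t.
          branch 1.1.2 (add p):
            × closes — contains both p and ~p.
      branch 1.2 (add ~((~s | p) & ~q)):
        ~~(~r -> p): β-rule — branch into ~~r  //  p.
          branch 1.2.1 (add ~~r):
            (~(~r -> p) | (t | t)): β-rule — branch into ~(~r -> p)  //  (t | t).
              branch 1.2.1.1 (add ~(~r -> p)):
                ~(~r -> p): α-rule — add ~r, ~p.
                × closes — contains both r and ~r.
              branch 1.2.1.2 (add (t | t)):
                ~((~s | p) & ~q): β-rule — branch into ~(~s | p)  //  ~~q.
                  branch 1.2.1.2.1 (add ~(~s | p)):
                    ~(~s | p): α-rule — add ~~s, ~p.
                    (t | t): β-rule — branch into t  //  t.
                      branch 1.2.1.2.1.1 (add t):
                        × closes — contains both t and ~t.
                      branch 1.2.1.2.1.2 (add t):
                        × closes — contains both t and ~t.
                  branch 1.2.1.2.2 (add ~~q):
                    (t | t): β-rule — branch into t  //  t.
                      branch 1.2.1.2.2.1 (add t):
                        × closes — contains both t and ~t.
                      branch 1.2.1.2.2.2 (add t):
                        × closes — contains both t and ~t.
          branch 1.2.2 (add p):
            (~(~r -> p) | (t | t)): β-rule — branch into ~(~r -> p)  //  (t | t).
              branch 1.2.2.1 (add ~(~r -> p)):
                ~(~r -> p): α-rule — add ~r, ~p.
                × closes — contains both p and ~p.
              branch 1.2.2.2 (add (t | t)):
                ~((~s | p) & ~q): β-rule — branch into ~(~s | p)  //  ~~q.
                  branch 1.2.2.2.1 (add ~(~s | p)):
                    ~(~s | p): α-rule — add ~~s, ~p.
                    × closes — contains both p and ~p.
                  branch 1.2.2.2.2 (add ~~q):
                    (t | t): β-rule — branch into t  //  t.
                      branch 1.2.2.2.2.1 (add t):
                        × closes — contains both t and ~t.
                      branch 1.2.2.2.2.2 (add t):
                        × closes — contains both t and ~t.
  branch 2 (add (p & ((~s | p) & ~q))):
    (p & ((~s | p) & ~q)): α-rule — add p, ((~s | p) & ~q).
    ((~s | p) & ~q): α-rule — add (~s | p), ~q.
    ~(p & ((~s | p) & ~q)): β-rule — branch into ~p  //  ~((~s | p) & ~q).
      branch 2.1 (add ~p):
        × closes — contains both p and ~p.
      branch 2.2 (add ~((~s | p) & ~q)):
        ~~(~r -> p): β-rule — branch into ~~r  //  p.
          branch 2.2.1 (add ~~r):
            (~s | p): β-rule — branch into ~s  //  p.
              branch 2.2.1.1 (add ~s):
                ~((~s | p) & ~q): β-rule — branch into ~(~s | p)  //  ~~q.
                  branch 2.2.1.1.1 (add ~(~s | p)):
                    ~(~s | p): α-rule — add ~~s, ~p.
                    × closes — contains both s and ~s.
                  branch 2.2.1.1.2 (add ~~q):
                    × closes — contains both q and ~q.
              branch 2.2.1.2 (add p):
                ~((~s | p) & ~q): β-rule — branch into ~(~s | p)  //  ~~q.
                  branch 2.2.1.2.1 (add ~(~s | p)):
                    ~(~s | p): α-rule — add ~~s, ~p.
                    × closes — contains both p and ~p.
                  branch 2.2.1.2.2 (add ~~q):
                    × closes — contains both q and ~q.
          branch 2.2.2 (add p):
            (~s | p): β-rule — branch into ~s  //  p.
              branch 2.2.2.1 (add ~s):
                ~((~s | p) & ~q): β-rule — branch into ~(~s | p)  //  ~~q.
                  branch 2.2.2.1.1 (add ~(~s | p)):
                    ~(~s | p): α-rule — add ~~s, ~p.
                    × closes — contains both s and ~s.
                  branch 2.2.2.1.2 (add ~~q):
                    × closes — contains both q and ~q.
              branch 2.2.2.2 (add p):
                ~((~s | p) & ~q): β-rule — branch into ~(~s | p)  //  ~~q.
                  branch 2.2.2.2.1 (add ~(~s | p)):
                    ~(~s | p): α-rule — add ~~s, ~p.
                    × closes — contains both p and ~p.
                  branch 2.2.2.2.2 (add ~~q):
                    × closes — contains both q and ~q.
All 22 branches close.
Every branch closed; the formula is unsatisfiable.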